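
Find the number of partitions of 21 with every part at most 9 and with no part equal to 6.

441

Enumerating by decreasing first part gives 441 partitions in all.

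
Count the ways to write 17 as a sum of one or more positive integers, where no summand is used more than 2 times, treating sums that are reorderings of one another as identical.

108

Systematic enumeration (by largest part, then next-largest, …) yields 108.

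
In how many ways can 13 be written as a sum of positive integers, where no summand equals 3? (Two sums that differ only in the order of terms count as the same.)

A partial list (first 12 by largest part):
13
12, 1
11, 2
11, 1, 1
10, 2, 1
10, 1, 1, 1
9, 4
9, 2, 2
9, 2, 1, 1
9, 1, 1, 1, 1
8, 5
8, 4, 1
…and 47 more, for 59 total.

59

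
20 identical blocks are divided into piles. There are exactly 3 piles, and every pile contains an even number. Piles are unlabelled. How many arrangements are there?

8

Listing the qualifying partitions of 20:
16 + 2 + 2
14 + 4 + 2
12 + 6 + 2
12 + 4 + 4
10 + 8 + 2
10 + 6 + 4
8 + 8 + 4
8 + 6 + 6
That's 8 in total.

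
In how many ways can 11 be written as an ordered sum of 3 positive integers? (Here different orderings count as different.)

Place 2 bars in the 10 internal gaps of a row of 11 dots: C(10,2) = 45.

45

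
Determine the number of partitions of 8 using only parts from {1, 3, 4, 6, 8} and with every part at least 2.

Enumerating:
8
4+4
Counting gives 2.

2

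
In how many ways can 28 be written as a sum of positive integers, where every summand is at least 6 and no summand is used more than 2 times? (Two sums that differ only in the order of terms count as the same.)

27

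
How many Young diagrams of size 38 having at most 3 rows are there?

Direct enumeration gives 140 partitions.

140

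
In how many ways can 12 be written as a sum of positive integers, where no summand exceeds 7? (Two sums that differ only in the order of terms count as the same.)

There are too many to list fully; the first 12 (by largest part) are:
7,5
7,4,1
7,3,2
7,3,1,1
7,2,2,1
7,2,1,1,1
7,1,1,1,1,1
6,6
6,5,1
6,4,2
6,4,1,1
6,3,3
…and 53 more, for 65 total.

65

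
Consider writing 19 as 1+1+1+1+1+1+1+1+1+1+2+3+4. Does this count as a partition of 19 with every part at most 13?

Yes

The parts sum to 19, and the condition 'no summand exceeds 13' holds.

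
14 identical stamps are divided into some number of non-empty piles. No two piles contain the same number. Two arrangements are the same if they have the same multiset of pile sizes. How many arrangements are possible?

The partitions of 14 that satisfy the conditions:
14
13, 1
12, 2
11, 3
11, 2, 1
10, 4
10, 3, 1
9, 5
9, 4, 1
9, 3, 2
8, 6
8, 5, 1
8, 4, 2
8, 3, 2, 1
7, 6, 1
7, 5, 2
7, 4, 3
7, 4, 2, 1
6, 5, 3
6, 5, 2, 1
6, 4, 3, 1
5, 4, 3, 2

22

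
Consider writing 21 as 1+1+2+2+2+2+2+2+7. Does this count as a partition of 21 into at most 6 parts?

No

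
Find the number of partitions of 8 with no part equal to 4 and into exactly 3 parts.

They are:
1, 1, 6
1, 2, 5
2, 3, 3

3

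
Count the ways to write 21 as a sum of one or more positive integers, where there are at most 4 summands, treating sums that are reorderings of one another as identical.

120

Systematic enumeration (by largest part, then next-largest, …) yields 120.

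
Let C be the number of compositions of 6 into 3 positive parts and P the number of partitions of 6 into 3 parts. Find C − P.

Ordered (compositions into 3 parts): C(5,2) = 10.
Partitions of 6 into exactly 3 parts: 3.
Difference: 10 − 3 = 7.

7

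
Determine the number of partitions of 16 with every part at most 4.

A partial list (first 12 by largest part):
4,4,4,4
4,4,4,3,1
4,4,4,2,2
4,4,4,2,1,1
4,4,4,1,1,1,1
4,4,3,3,2
4,4,3,3,1,1
4,4,3,2,2,1
4,4,3,2,1,1,1
4,4,3,1,1,1,1,1
4,4,2,2,2,2
4,4,2,2,2,1,1
…and 52 more, for 64 total.

64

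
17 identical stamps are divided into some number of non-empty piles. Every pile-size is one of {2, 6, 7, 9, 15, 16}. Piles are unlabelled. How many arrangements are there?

5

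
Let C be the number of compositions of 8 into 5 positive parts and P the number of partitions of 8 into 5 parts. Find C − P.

32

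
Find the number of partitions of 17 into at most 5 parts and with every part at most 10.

92

Enumerating by decreasing first part gives 92 partitions in all.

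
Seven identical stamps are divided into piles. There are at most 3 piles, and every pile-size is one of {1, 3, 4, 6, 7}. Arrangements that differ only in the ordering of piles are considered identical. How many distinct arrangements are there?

4

They are:
7
1, 6
3, 4
1, 3, 3
Counting gives 4.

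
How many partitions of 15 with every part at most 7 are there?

131

A full systematic count gives 131.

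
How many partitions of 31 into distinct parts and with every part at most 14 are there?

173

Direct enumeration gives 173 partitions.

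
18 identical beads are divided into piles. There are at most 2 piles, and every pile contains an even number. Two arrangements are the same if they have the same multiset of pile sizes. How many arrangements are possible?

Listing the qualifying partitions of 18:
18
16, 2
14, 4
12, 6
10, 8
Counting gives 5.

5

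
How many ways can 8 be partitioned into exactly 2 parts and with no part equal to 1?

3

The partitions of 8 that satisfy the conditions:
2, 6
3, 5
4, 4
That's 3 in total.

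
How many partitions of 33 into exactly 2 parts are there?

16

The partitions of 33 that satisfy the conditions:
1 + 32
2 + 31
3 + 30
4 + 29
5 + 28
6 + 27
7 + 26
8 + 25
9 + 24
10 + 23
11 + 22
12 + 21
13 + 20
14 + 19
15 + 18
16 + 17
Counting gives 16.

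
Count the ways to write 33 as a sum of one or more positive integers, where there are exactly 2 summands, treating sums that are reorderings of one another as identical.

16

The partitions of 33 that satisfy the conditions:
32 + 1
31 + 2
30 + 3
29 + 4
28 + 5
27 + 6
26 + 7
25 + 8
24 + 9
23 + 10
22 + 11
21 + 12
20 + 13
19 + 14
18 + 15
17 + 16
That's 16 in total.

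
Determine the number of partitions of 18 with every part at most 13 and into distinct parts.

There are too many to list fully; the first 12 (by largest part) are:
13,5
13,4,1
13,3,2
12,6
12,5,1
12,4,2
12,3,2,1
11,7
11,6,1
11,5,2
11,4,3
11,4,2,1
…and 27 more, for 39 total.

39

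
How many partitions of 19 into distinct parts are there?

There are too many to list fully; the first 12 (by largest part) are:
19
18 + 1
17 + 2
16 + 3
16 + 2 + 1
15 + 4
15 + 3 + 1
14 + 5
14 + 4 + 1
14 + 3 + 2
13 + 6
13 + 5 + 1
…and 42 more, for 54 total.

54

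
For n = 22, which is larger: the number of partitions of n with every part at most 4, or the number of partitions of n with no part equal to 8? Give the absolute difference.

Partitions of 22 with every part at most 4: 136.
Partitions of 22 with no part equal to 8: 867.
|136 − 867| = 731.

731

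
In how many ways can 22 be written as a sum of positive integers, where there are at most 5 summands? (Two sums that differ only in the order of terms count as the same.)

255

Direct enumeration gives 255 partitions.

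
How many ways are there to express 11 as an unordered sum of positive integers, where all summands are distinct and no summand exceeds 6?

Listing the qualifying partitions of 11:
6+5
6+4+1
6+3+2
5+4+2
5+3+2+1

5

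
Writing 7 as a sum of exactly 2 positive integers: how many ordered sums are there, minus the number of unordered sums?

Ordered (compositions into 2 parts): C(6,1) = 6.
Partitions of 7 into exactly 2 parts: 3.
Difference: 6 − 3 = 3.

3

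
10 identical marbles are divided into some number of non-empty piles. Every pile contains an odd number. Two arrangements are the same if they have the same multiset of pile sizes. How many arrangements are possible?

They are:
9,1
7,3
7,1,1,1
5,5
5,3,1,1
5,1,1,1,1,1
3,3,3,1
3,3,1,1,1,1
3,1,1,1,1,1,1,1
1,1,1,1,1,1,1,1,1,1

10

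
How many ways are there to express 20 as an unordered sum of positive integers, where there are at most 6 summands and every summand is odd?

There are too many to list fully; the first 12 (by largest part) are:
1,19
3,17
1,1,1,17
5,15
1,1,3,15
1,1,1,1,1,15
7,13
1,1,5,13
1,3,3,13
1,1,1,1,3,13
9,11
1,1,7,11
…and 22 more, for 34 total.

34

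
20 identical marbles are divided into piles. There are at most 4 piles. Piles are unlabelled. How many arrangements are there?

Enumerating by decreasing first part gives 108 partitions in all.

108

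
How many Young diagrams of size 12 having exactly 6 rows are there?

Enumerating:
1 + 1 + 1 + 1 + 1 + 7
1 + 1 + 1 + 1 + 2 + 6
1 + 1 + 1 + 1 + 3 + 5
1 + 1 + 1 + 2 + 2 + 5
1 + 1 + 1 + 1 + 4 + 4
1 + 1 + 1 + 2 + 3 + 4
1 + 1 + 2 + 2 + 2 + 4
1 + 1 + 1 + 3 + 3 + 3
1 + 1 + 2 + 2 + 3 + 3
1 + 2 + 2 + 2 + 2 + 3
2 + 2 + 2 + 2 + 2 + 2
Counting gives 11.

11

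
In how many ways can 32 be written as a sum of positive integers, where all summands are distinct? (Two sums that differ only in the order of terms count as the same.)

Counting exhaustively, 390 partitions satisfy the conditions.

390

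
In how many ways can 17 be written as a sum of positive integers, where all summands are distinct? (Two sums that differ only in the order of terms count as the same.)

38

A partial list (first 12 by largest part):
17
16+1
15+2
14+3
14+2+1
13+4
13+3+1
12+5
12+4+1
12+3+2
11+6
11+5+1
…and 26 more, for 38 total.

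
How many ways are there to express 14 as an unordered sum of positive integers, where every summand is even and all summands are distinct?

5

Listing the qualifying partitions of 14:
14
12+2
10+4
8+6
8+4+2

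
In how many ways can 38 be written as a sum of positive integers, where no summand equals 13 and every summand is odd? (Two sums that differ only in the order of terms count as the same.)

Enumerating by decreasing first part gives 722 partitions in all.

722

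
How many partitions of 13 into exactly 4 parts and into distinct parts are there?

3

Listing the qualifying partitions of 13:
1+2+3+7
1+2+4+6
1+3+4+5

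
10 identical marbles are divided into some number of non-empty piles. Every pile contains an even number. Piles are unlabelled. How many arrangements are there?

They are:
10
8 + 2
6 + 4
6 + 2 + 2
4 + 4 + 2
4 + 2 + 2 + 2
2 + 2 + 2 + 2 + 2

7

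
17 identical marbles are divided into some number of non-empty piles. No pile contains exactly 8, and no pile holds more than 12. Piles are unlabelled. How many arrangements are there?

255

Enumerating by decreasing first part gives 255 partitions in all.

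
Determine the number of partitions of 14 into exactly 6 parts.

20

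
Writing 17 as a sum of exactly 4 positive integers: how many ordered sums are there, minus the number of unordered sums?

521

Ordered (compositions into 4 parts): C(16,3) = 560.
Unordered (partitions into 4 parts): 39.
Difference: 560 − 39 = 521.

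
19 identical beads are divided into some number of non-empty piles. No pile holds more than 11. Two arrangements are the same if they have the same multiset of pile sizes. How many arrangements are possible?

Enumerating by decreasing first part gives 445 partitions in all.

445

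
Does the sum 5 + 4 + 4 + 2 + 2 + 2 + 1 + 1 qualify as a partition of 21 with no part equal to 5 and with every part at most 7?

The parts sum to 21, and the condition 'no summand equals 5' is violated.

No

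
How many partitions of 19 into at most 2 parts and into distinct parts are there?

10

The partitions of 19 that satisfy the conditions:
19
18+1
17+2
16+3
15+4
14+5
13+6
12+7
11+8
10+9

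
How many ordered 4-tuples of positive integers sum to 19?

A composition of 19 into 4 positive parts is chosen by placing 3 dividers among the 18 gaps between 19 units: C(18,3) = 816.

816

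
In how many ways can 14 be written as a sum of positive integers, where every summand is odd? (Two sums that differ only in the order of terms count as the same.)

22

Listing the qualifying partitions of 14:
13, 1
11, 3
11, 1, 1, 1
9, 5
9, 3, 1, 1
9, 1, 1, 1, 1, 1
7, 7
7, 5, 1, 1
7, 3, 3, 1
7, 3, 1, 1, 1, 1
7, 1, 1, 1, 1, 1, 1, 1
5, 5, 3, 1
5, 5, 1, 1, 1, 1
5, 3, 3, 3
5, 3, 3, 1, 1, 1
5, 3, 1, 1, 1, 1, 1, 1
5, 1, 1, 1, 1, 1, 1, 1, 1, 1
3, 3, 3, 3, 1, 1
3, 3, 3, 1, 1, 1, 1, 1
3, 3, 1, 1, 1, 1, 1, 1, 1, 1
3, 1, 1, 1, 1, 1, 1, 1, 1, 1, 1, 1
1, 1, 1, 1, 1, 1, 1, 1, 1, 1, 1, 1, 1, 1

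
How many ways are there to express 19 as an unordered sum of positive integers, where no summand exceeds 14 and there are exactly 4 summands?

A partial list (first 12 by largest part):
14 + 3 + 1 + 1
14 + 2 + 2 + 1
13 + 4 + 1 + 1
13 + 3 + 2 + 1
13 + 2 + 2 + 2
12 + 5 + 1 + 1
12 + 4 + 2 + 1
12 + 3 + 3 + 1
12 + 3 + 2 + 2
11 + 6 + 1 + 1
11 + 5 + 2 + 1
11 + 4 + 3 + 1
…and 40 more, for 52 total.

52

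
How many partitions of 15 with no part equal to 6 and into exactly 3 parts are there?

15

Enumerating:
1+1+13
1+2+12
1+3+11
2+2+11
1+4+10
2+3+10
1+5+9
2+4+9
3+3+9
2+5+8
3+4+8
1+7+7
3+5+7
4+4+7
5+5+5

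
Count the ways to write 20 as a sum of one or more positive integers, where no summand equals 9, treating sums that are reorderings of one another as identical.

571

A full systematic count gives 571.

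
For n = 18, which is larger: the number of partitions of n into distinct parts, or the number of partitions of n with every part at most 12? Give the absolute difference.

Partitions of 18 into distinct parts: 46.
Partitions of 18 with every part at most 12: 366.
|46 − 366| = 320.

320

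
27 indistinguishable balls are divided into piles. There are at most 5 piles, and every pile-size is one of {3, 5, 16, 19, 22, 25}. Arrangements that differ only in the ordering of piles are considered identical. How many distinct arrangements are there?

3

They are:
22,5
19,5,3
16,5,3,3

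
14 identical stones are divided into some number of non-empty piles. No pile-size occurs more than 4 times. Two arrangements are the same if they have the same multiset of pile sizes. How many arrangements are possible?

Counting exhaustively, 100 partitions satisfy the conditions.

100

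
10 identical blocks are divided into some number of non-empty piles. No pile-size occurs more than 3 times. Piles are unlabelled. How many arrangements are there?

A partial list (first 12 by largest part):
10
9,1
8,2
8,1,1
7,3
7,2,1
7,1,1,1
6,4
6,3,1
6,2,2
6,2,1,1
5,5
…and 17 more, for 29 total.

29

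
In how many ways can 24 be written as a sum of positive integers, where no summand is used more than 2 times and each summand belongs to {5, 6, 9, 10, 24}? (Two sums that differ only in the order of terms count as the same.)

They are:
24
10,9,5
9,9,6

3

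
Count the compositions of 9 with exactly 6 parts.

By stars and bars with positive parts, the count is C(8,5) = 56.

56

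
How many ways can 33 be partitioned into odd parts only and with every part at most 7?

108

Enumerating by decreasing first part gives 108 partitions in all.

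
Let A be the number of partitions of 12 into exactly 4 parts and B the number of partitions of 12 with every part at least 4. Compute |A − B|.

Partitions of 12 into exactly 4 parts: 15.
Partitions of 12 with every part at least 4: 5.
|15 − 5| = 10.

10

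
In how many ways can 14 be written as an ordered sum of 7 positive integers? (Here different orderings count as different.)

1716

Equivalently, choose which 6 of the 13 gaps become plus signs: C(13,6) = 1716.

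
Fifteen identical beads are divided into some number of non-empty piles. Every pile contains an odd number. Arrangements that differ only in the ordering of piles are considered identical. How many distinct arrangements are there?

27

There are too many to list fully; the first 12 (by largest part) are:
15
13 + 1 + 1
11 + 3 + 1
11 + 1 + 1 + 1 + 1
9 + 5 + 1
9 + 3 + 3
9 + 3 + 1 + 1 + 1
9 + 1 + 1 + 1 + 1 + 1 + 1
7 + 7 + 1
7 + 5 + 3
7 + 5 + 1 + 1 + 1
7 + 3 + 3 + 1 + 1
…and 15 more, for 27 total.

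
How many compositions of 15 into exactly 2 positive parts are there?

14

Place 1 bars in the 14 internal gaps of a row of 15 dots: C(14,1) = 14.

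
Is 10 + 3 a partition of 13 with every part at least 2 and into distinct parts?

Yes

The parts sum to 13, and the condition 'every summand is at least 2' holds; the condition 'all summands are distinct' holds.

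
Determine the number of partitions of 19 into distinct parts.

54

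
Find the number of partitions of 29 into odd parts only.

Enumerating by decreasing first part gives 256 partitions in all.

256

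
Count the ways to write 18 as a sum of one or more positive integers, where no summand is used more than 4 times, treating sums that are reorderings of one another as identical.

Counting exhaustively, 262 partitions satisfy the conditions.

262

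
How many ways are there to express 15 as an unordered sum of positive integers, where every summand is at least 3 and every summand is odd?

The partitions of 15 that satisfy the conditions:
15
9,3,3
7,5,3
5,5,5
3,3,3,3,3

5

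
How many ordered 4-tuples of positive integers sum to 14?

286

A composition of 14 into 4 positive parts is chosen by placing 3 dividers among the 13 gaps between 14 units: C(13,3) = 286.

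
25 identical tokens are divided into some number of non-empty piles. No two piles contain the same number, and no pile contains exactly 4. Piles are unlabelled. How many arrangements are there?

A full systematic count gives 92.

92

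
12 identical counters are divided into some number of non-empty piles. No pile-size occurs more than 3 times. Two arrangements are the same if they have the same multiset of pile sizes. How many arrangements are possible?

A partial list (first 12 by largest part):
12
11 + 1
10 + 2
10 + 1 + 1
9 + 3
9 + 2 + 1
9 + 1 + 1 + 1
8 + 4
8 + 3 + 1
8 + 2 + 2
8 + 2 + 1 + 1
7 + 5
…and 38 more, for 50 total.

50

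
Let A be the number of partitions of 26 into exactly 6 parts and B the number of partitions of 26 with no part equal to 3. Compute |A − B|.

899

Partitions of 26 into exactly 6 parts: 282.
Partitions of 26 with no part equal to 3: 1181.
|282 − 1181| = 899.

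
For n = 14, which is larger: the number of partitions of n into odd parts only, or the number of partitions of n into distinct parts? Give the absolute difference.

0

Partitions of 14 into odd parts only: 22.
Partitions of 14 into distinct parts: 22.
|22 − 22| = 0.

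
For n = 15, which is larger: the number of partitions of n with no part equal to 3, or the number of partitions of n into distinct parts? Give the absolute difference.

Partitions of 15 with no part equal to 3: 99.
Partitions of 15 into distinct parts: 27.
|99 − 27| = 72.

72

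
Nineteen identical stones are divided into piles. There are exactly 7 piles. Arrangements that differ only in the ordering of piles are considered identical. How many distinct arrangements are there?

65

A partial list (first 12 by largest part):
13+1+1+1+1+1+1
12+2+1+1+1+1+1
11+3+1+1+1+1+1
11+2+2+1+1+1+1
10+4+1+1+1+1+1
10+3+2+1+1+1+1
10+2+2+2+1+1+1
9+5+1+1+1+1+1
9+4+2+1+1+1+1
9+3+3+1+1+1+1
9+3+2+2+1+1+1
9+2+2+2+2+1+1
…and 53 more, for 65 total.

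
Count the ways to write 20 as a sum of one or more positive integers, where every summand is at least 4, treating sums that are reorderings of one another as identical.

Enumerating:
20
16+4
15+5
14+6
13+7
12+8
12+4+4
11+9
11+5+4
10+10
10+6+4
10+5+5
9+7+4
9+6+5
8+8+4
8+7+5
8+6+6
8+4+4+4
7+7+6
7+5+4+4
6+6+4+4
6+5+5+4
5+5+5+5
4+4+4+4+4
That's 24 in total.

24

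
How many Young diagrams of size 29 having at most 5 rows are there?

There are 603 such partitions.

603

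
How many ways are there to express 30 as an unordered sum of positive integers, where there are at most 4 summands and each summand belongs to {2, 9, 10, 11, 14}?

4

Listing the qualifying partitions of 30:
14 + 14 + 2
11 + 10 + 9
10 + 10 + 10
10 + 9 + 9 + 2
Counting gives 4.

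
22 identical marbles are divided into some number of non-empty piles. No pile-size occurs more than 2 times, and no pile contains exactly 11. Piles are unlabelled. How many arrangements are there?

There are 270 such partitions.

270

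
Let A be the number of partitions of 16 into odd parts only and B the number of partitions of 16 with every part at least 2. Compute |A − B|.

23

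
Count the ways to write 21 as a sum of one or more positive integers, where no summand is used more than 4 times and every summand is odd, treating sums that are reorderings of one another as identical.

A partial list (first 12 by largest part):
21
19 + 1 + 1
17 + 3 + 1
17 + 1 + 1 + 1 + 1
15 + 5 + 1
15 + 3 + 3
15 + 3 + 1 + 1 + 1
13 + 7 + 1
13 + 5 + 3
13 + 5 + 1 + 1 + 1
13 + 3 + 3 + 1 + 1
11 + 9 + 1
…and 29 more, for 41 total.

41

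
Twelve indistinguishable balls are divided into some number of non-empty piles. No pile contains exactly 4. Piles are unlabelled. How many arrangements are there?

55

There are too many to list fully; the first 12 (by largest part) are:
12
1+11
2+10
1+1+10
3+9
1+2+9
1+1+1+9
1+3+8
2+2+8
1+1+2+8
1+1+1+1+8
5+7
…and 43 more, for 55 total.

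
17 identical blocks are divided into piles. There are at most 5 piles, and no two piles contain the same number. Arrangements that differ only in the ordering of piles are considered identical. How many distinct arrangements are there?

There are too many to list fully; the first 12 (by largest part) are:
17
1,16
2,15
3,14
1,2,14
4,13
1,3,13
5,12
1,4,12
2,3,12
6,11
1,5,11
…and 26 more, for 38 total.

38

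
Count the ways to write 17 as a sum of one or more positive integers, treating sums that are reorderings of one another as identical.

Systematic enumeration (by largest part, then next-largest, …) yields 297.

297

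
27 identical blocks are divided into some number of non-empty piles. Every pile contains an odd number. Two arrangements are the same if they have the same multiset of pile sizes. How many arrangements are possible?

There are 192 such partitions.

192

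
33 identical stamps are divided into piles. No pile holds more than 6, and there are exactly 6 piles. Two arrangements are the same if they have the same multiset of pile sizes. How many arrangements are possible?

3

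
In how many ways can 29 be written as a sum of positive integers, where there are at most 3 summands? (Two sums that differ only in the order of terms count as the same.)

85

A full systematic count gives 85.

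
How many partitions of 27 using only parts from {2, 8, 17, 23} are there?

3

The partitions of 27 that satisfy the conditions:
23,2,2
17,8,2
17,2,2,2,2,2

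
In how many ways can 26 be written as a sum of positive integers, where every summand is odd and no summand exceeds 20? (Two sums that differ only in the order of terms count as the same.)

159

Enumerating by decreasing first part gives 159 partitions in all.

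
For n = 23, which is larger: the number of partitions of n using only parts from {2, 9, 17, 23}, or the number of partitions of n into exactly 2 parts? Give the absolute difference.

Partitions of 23 using only parts from {2, 9, 17, 23}: 3.
Partitions of 23 into exactly 2 parts: 11.
|3 − 11| = 8.

8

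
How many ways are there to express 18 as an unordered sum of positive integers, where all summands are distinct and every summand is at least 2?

Listing the qualifying partitions of 18:
18
16, 2
15, 3
14, 4
13, 5
13, 3, 2
12, 6
12, 4, 2
11, 7
11, 5, 2
11, 4, 3
10, 8
10, 6, 2
10, 5, 3
9, 7, 2
9, 6, 3
9, 5, 4
9, 4, 3, 2
8, 7, 3
8, 6, 4
8, 5, 3, 2
7, 6, 5
7, 6, 3, 2
7, 5, 4, 2
6, 5, 4, 3

25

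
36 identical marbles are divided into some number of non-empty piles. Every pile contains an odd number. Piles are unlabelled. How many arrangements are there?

Counting exhaustively, 668 partitions satisfy the conditions.

668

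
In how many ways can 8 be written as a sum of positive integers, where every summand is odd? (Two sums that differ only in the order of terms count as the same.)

6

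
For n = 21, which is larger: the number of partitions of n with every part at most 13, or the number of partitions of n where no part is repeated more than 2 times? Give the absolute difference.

504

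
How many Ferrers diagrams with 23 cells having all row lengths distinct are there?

104

Systematic enumeration (by largest part, then next-largest, …) yields 104.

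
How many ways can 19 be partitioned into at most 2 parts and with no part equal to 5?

Listing the qualifying partitions of 19:
19
1 + 18
2 + 17
3 + 16
4 + 15
6 + 13
7 + 12
8 + 11
9 + 10

9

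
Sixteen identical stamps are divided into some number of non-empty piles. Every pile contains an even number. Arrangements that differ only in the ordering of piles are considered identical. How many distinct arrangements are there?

They are:
16
14, 2
12, 4
12, 2, 2
10, 6
10, 4, 2
10, 2, 2, 2
8, 8
8, 6, 2
8, 4, 4
8, 4, 2, 2
8, 2, 2, 2, 2
6, 6, 4
6, 6, 2, 2
6, 4, 4, 2
6, 4, 2, 2, 2
6, 2, 2, 2, 2, 2
4, 4, 4, 4
4, 4, 4, 2, 2
4, 4, 2, 2, 2, 2
4, 2, 2, 2, 2, 2, 2
2, 2, 2, 2, 2, 2, 2, 2

22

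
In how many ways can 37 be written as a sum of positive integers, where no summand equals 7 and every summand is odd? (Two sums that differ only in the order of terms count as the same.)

464

Counting exhaustively, 464 partitions satisfy the conditions.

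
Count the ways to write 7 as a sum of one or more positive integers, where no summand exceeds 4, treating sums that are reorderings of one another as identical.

The partitions of 7 that satisfy the conditions:
4 + 3
4 + 2 + 1
4 + 1 + 1 + 1
3 + 3 + 1
3 + 2 + 2
3 + 2 + 1 + 1
3 + 1 + 1 + 1 + 1
2 + 2 + 2 + 1
2 + 2 + 1 + 1 + 1
2 + 1 + 1 + 1 + 1 + 1
1 + 1 + 1 + 1 + 1 + 1 + 1
That's 11 in total.

11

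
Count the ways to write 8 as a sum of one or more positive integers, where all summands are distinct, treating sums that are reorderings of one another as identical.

6

Enumerating:
8
7,1
6,2
5,3
5,2,1
4,3,1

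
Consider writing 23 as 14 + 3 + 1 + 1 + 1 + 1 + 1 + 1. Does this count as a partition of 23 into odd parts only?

No

The parts sum to 23, and the condition 'every summand is odd' is violated.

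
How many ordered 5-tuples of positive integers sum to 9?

70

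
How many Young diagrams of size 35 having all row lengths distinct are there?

585

Systematic enumeration (by largest part, then next-largest, …) yields 585.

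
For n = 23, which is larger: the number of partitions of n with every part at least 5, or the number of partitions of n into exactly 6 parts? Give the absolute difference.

142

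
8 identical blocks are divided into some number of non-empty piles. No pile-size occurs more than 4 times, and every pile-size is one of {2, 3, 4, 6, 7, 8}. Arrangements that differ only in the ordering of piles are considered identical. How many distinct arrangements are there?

6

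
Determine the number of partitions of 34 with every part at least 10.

13

Enumerating:
34
24,10
23,11
22,12
21,13
20,14
19,15
18,16
17,17
14,10,10
13,11,10
12,12,10
12,11,11
Counting gives 13.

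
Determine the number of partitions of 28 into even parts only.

Direct enumeration gives 135 partitions.

135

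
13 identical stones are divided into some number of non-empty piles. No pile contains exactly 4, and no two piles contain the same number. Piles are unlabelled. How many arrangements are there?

Listing the qualifying partitions of 13:
13
12+1
11+2
10+3
10+2+1
9+3+1
8+5
8+3+2
7+6
7+5+1
7+3+2+1
6+5+2

12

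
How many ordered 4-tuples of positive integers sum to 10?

84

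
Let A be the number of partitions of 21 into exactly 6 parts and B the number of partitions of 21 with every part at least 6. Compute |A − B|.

101

Partitions of 21 into exactly 6 parts: 110.
Partitions of 21 with every part at least 6: 9.
|110 − 9| = 101.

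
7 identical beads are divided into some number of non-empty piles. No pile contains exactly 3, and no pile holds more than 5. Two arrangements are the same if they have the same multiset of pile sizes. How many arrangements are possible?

They are:
5, 2
5, 1, 1
4, 2, 1
4, 1, 1, 1
2, 2, 2, 1
2, 2, 1, 1, 1
2, 1, 1, 1, 1, 1
1, 1, 1, 1, 1, 1, 1
Counting gives 8.

8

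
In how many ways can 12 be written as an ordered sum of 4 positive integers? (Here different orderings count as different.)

165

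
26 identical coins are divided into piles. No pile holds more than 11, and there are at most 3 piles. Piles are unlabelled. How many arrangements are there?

8

Enumerating:
4, 11, 11
5, 10, 11
6, 9, 11
7, 8, 11
6, 10, 10
7, 9, 10
8, 8, 10
8, 9, 9
That's 8 in total.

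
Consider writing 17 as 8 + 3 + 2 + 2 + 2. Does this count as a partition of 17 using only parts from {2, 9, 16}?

The parts sum to 17, and the condition 'each summand belongs to {2, 9, 16}' is violated.

No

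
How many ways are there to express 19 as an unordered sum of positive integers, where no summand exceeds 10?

423

Enumerating by decreasing first part gives 423 partitions in all.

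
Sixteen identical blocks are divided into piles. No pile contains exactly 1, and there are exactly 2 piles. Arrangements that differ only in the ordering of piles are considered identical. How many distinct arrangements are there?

7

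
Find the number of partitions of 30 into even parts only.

176

Counting exhaustively, 176 partitions satisfy the conditions.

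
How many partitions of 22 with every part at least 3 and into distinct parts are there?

28

There are too many to list fully; the first 12 (by largest part) are:
22
19 + 3
18 + 4
17 + 5
16 + 6
15 + 7
15 + 4 + 3
14 + 8
14 + 5 + 3
13 + 9
13 + 6 + 3
13 + 5 + 4
…and 16 more, for 28 total.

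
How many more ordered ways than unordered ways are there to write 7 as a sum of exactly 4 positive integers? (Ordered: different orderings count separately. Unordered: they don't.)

Compositions: C(6,3) = 20.
Partitions of 7 into exactly 4 parts: 3.
Difference: 20 − 3 = 17.

17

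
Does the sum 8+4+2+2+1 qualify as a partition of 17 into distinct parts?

The parts sum to 17, and the condition 'all summands are distinct' is violated.

No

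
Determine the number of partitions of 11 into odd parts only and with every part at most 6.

They are:
5,5,1
5,3,3
5,3,1,1,1
5,1,1,1,1,1,1
3,3,3,1,1
3,3,1,1,1,1,1
3,1,1,1,1,1,1,1,1
1,1,1,1,1,1,1,1,1,1,1

8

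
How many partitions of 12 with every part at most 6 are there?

A partial list (first 12 by largest part):
6+6
6+5+1
6+4+2
6+4+1+1
6+3+3
6+3+2+1
6+3+1+1+1
6+2+2+2
6+2+2+1+1
6+2+1+1+1+1
6+1+1+1+1+1+1
5+5+2
…and 46 more, for 58 total.

58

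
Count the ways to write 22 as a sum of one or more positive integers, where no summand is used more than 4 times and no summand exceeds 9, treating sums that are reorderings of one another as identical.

Enumerating by decreasing first part gives 407 partitions in all.

407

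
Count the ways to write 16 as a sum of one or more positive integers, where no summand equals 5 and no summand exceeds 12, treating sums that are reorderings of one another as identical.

Systematic enumeration (by largest part, then next-largest, …) yields 168.

168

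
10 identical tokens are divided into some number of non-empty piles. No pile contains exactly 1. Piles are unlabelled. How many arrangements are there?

The partitions of 10 that satisfy the conditions:
10
8+2
7+3
6+4
6+2+2
5+5
5+3+2
4+4+2
4+3+3
4+2+2+2
3+3+2+2
2+2+2+2+2
That's 12 in total.

12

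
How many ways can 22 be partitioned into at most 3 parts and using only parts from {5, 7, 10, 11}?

2

The partitions of 22 that satisfy the conditions:
11, 11
10, 7, 5
Counting gives 2.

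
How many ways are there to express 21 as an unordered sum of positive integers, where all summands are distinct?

76

A full systematic count gives 76.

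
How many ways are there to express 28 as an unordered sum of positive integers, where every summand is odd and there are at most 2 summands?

The partitions of 28 that satisfy the conditions:
1,27
3,25
5,23
7,21
9,19
11,17
13,15
That's 7 in total.

7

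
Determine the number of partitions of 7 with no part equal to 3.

10

The partitions of 7 that satisfy the conditions:
7
6+1
5+2
5+1+1
4+2+1
4+1+1+1
2+2+2+1
2+2+1+1+1
2+1+1+1+1+1
1+1+1+1+1+1+1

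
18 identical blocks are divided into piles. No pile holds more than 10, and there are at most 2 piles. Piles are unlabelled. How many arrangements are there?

They are:
10+8
9+9

2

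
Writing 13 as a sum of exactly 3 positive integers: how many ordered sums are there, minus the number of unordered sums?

Compositions: C(12,2) = 66.
Unordered (partitions into 3 parts): 14.
Difference: 66 − 14 = 52.

52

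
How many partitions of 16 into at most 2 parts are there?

9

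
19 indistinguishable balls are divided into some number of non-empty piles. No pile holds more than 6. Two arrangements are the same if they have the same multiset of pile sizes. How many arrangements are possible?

235

Systematic enumeration (by largest part, then next-largest, …) yields 235.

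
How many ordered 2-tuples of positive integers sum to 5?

4

Equivalently, choose which 1 of the 4 gaps become plus signs: C(4,1) = 4.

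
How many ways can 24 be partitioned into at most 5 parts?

333

A full systematic count gives 333.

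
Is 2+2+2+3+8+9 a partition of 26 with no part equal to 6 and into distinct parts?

The parts sum to 26, and the condition 'all summands are distinct' is violated.

No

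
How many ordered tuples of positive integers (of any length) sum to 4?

There are 3 gaps and each independently is a cut or not, giving 2^3 = 8.

8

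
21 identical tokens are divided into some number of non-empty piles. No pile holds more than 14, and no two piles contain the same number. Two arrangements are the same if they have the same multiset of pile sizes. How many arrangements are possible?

62

A partial list (first 12 by largest part):
14 + 7
14 + 6 + 1
14 + 5 + 2
14 + 4 + 3
14 + 4 + 2 + 1
13 + 8
13 + 7 + 1
13 + 6 + 2
13 + 5 + 3
13 + 5 + 2 + 1
13 + 4 + 3 + 1
12 + 9
…and 50 more, for 62 total.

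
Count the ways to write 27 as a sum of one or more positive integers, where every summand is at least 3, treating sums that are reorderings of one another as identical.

191

A full systematic count gives 191.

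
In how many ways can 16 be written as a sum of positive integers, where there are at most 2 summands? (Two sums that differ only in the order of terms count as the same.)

Listing the qualifying partitions of 16:
16
15+1
14+2
13+3
12+4
11+5
10+6
9+7
8+8
Counting gives 9.

9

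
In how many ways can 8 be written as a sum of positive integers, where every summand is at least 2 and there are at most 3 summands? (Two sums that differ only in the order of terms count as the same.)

Listing the qualifying partitions of 8:
8
6,2
5,3
4,4
4,2,2
3,3,2

6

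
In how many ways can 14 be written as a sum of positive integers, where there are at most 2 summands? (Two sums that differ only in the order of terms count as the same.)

8

Enumerating:
14
13 + 1
12 + 2
11 + 3
10 + 4
9 + 5
8 + 6
7 + 7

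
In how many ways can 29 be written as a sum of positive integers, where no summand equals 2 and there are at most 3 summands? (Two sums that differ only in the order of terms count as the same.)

71

There are 71 such partitions.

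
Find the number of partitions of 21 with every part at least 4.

A partial list (first 12 by largest part):
21
17+4
16+5
15+6
14+7
13+8
13+4+4
12+9
12+5+4
11+10
11+6+4
11+5+5
…and 15 more, for 27 total.

27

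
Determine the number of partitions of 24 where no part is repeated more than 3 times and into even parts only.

50

A partial list (first 12 by largest part):
24
22,2
20,4
20,2,2
18,6
18,4,2
18,2,2,2
16,8
16,6,2
16,4,4
16,4,2,2
14,10
…and 38 more, for 50 total.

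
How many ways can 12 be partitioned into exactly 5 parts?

13

The partitions of 12 that satisfy the conditions:
1+1+1+1+8
1+1+1+2+7
1+1+1+3+6
1+1+2+2+6
1+1+1+4+5
1+1+2+3+5
1+2+2+2+5
1+1+2+4+4
1+1+3+3+4
1+2+2+3+4
2+2+2+2+4
1+2+3+3+3
2+2+2+3+3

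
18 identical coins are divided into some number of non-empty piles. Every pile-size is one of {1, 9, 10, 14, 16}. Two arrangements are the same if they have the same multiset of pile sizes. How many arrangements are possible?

Listing the qualifying partitions of 18:
1, 1, 16
1, 1, 1, 1, 14
1, 1, 1, 1, 1, 1, 1, 1, 10
9, 9
1, 1, 1, 1, 1, 1, 1, 1, 1, 9
1, 1, 1, 1, 1, 1, 1, 1, 1, 1, 1, 1, 1, 1, 1, 1, 1, 1

6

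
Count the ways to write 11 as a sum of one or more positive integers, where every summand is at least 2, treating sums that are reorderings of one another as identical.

Listing the qualifying partitions of 11:
11
9 + 2
8 + 3
7 + 4
7 + 2 + 2
6 + 5
6 + 3 + 2
5 + 4 + 2
5 + 3 + 3
5 + 2 + 2 + 2
4 + 4 + 3
4 + 3 + 2 + 2
3 + 3 + 3 + 2
3 + 2 + 2 + 2 + 2

14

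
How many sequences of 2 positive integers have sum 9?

8

Equivalently, choose which 1 of the 8 gaps become plus signs: C(8,1) = 8.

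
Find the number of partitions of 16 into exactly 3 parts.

The partitions of 16 that satisfy the conditions:
14,1,1
13,2,1
12,3,1
12,2,2
11,4,1
11,3,2
10,5,1
10,4,2
10,3,3
9,6,1
9,5,2
9,4,3
8,7,1
8,6,2
8,5,3
8,4,4
7,7,2
7,6,3
7,5,4
6,6,4
6,5,5

21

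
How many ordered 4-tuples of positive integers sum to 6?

10

Place 3 bars in the 5 internal gaps of a row of 6 dots: C(5,3) = 10.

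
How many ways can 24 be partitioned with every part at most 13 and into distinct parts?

Enumerating by decreasing first part gives 79 partitions in all.

79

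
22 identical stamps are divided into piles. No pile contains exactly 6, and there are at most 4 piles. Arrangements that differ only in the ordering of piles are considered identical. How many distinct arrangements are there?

Systematic enumeration (by largest part, then next-largest, …) yields 106.

106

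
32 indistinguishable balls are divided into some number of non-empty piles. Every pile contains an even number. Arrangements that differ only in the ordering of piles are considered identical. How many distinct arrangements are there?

A full systematic count gives 231.

231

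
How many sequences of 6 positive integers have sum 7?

6

By stars and bars with positive parts, the count is C(6,5) = 6.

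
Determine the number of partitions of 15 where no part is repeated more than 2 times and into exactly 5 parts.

Listing the qualifying partitions of 15:
9+2+2+1+1
8+3+2+1+1
7+4+2+1+1
7+3+3+1+1
7+3+2+2+1
6+5+2+1+1
6+4+3+1+1
6+4+2+2+1
6+3+3+2+1
5+5+3+1+1
5+5+2+2+1
5+4+4+1+1
5+4+3+2+1
5+3+3+2+2
4+4+3+3+1
4+4+3+2+2

16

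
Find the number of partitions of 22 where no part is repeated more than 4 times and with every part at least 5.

18

Listing the qualifying partitions of 22:
22
17 + 5
16 + 6
15 + 7
14 + 8
13 + 9
12 + 10
12 + 5 + 5
11 + 11
11 + 6 + 5
10 + 7 + 5
10 + 6 + 6
9 + 8 + 5
9 + 7 + 6
8 + 8 + 6
8 + 7 + 7
7 + 5 + 5 + 5
6 + 6 + 5 + 5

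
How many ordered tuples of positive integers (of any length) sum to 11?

Each of the 10 gaps between 11 units is either a break or not: 2^10 = 1024.

1024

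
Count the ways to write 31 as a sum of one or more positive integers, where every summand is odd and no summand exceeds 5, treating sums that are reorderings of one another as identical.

A partial list (first 12 by largest part):
5,5,5,5,5,5,1
5,5,5,5,5,3,3
5,5,5,5,5,3,1,1,1
5,5,5,5,5,1,1,1,1,1,1
5,5,5,5,3,3,3,1,1
5,5,5,5,3,3,1,1,1,1,1
5,5,5,5,3,1,1,1,1,1,1,1,1
5,5,5,5,1,1,1,1,1,1,1,1,1,1,1
5,5,5,3,3,3,3,3,1
5,5,5,3,3,3,3,1,1,1,1
5,5,5,3,3,3,1,1,1,1,1,1,1
5,5,5,3,3,1,1,1,1,1,1,1,1,1,1
…and 30 more, for 42 total.

42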